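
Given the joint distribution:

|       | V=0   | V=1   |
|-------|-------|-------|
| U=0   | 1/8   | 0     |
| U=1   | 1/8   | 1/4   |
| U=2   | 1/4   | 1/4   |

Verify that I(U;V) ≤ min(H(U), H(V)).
Marginal P(U) (row sums):
  P(U=0) = 1/8 + 0 = 1/8
  P(U=1) = 1/8 + 1/4 = 3/8
  P(U=2) = 1/4 + 1/4 = 1/2
Marginal P(V) (column sums):
  P(V=0) = 1/8 + 1/8 + 1/4 = 1/2
  P(V=1) = 0 + 1/4 + 1/4 = 1/2

H(U) = -[(1/8)·log₂(1/8) + (3/8)·log₂(3/8) + (1/2)·log₂(1/2)]
  = 0.3750 + 0.5306 + 0.5000
  = 1.4056 bits
H(V) = -[(1/2)·log₂(1/2) + (1/2)·log₂(1/2)]
  = 0.5000 + 0.5000
  = 1.0000 bits
H(U,V) = -[(1/8)·log₂(1/8) + (1/8)·log₂(1/8) + (1/4)·log₂(1/4) + (1/4)·log₂(1/4) + (1/4)·log₂(1/4)]
  = 0.3750 + 0.3750 + 0.5000 + 0.5000 + 0.5000
  = 2.2500 bits

I(U;V) = H(U) + H(V) - H(U,V)
  = 1.4056 + 1.0000 - 2.2500
  = 0.1556 bits

min(H(U), H(V)) = min(1.4056, 1.0000) = 1.0000 bits
Since 0.1556 ≤ 1.0000, the bound is satisfied ✓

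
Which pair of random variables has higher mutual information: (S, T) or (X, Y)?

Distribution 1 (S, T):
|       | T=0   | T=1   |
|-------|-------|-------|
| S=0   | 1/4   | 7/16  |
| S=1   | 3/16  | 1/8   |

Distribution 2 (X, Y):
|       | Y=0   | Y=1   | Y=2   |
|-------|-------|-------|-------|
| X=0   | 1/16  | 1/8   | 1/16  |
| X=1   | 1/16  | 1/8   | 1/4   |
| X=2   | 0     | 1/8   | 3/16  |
Distribution 1 (S, T):
Marginal P(S) (row sums):
  P(S=0) = 1/4 + 7/16 = 11/16
  P(S=1) = 3/16 + 1/8 = 5/16
Marginal P(T) (column sums):
  P(T=0) = 1/4 + 3/16 = 7/16
  P(T=1) = 7/16 + 1/8 = 9/16

H(S) = -[(11/16)·log₂(11/16) + (5/16)·log₂(5/16)]
  = 0.3716 + 0.5244
  = 0.8960 bits
H(T) = -[(7/16)·log₂(7/16) + (9/16)·log₂(9/16)]
  = 0.5218 + 0.4669
  = 0.9887 bits
H(S,T) = -[(1/4)·log₂(1/4) + (7/16)·log₂(7/16) + (3/16)·log₂(3/16) + (1/8)·log₂(1/8)]
  = 0.5000 + 0.5218 + 0.4528 + 0.3750
  = 1.8496 bits

I(S;T) = H(S) + H(T) - H(S,T)
  = 0.8960 + 0.9887 - 1.8496
  = 0.0351 bits

Distribution 2 (X, Y):
Marginal P(X) (row sums):
  P(X=0) = 1/16 + 1/8 + 1/16 = 1/4
  P(X=1) = 1/16 + 1/8 + 1/4 = 7/16
  P(X=2) = 0 + 1/8 + 3/16 = 5/16
Marginal P(Y) (column sums):
  P(Y=0) = 1/16 + 1/16 + 0 = 1/8
  P(Y=1) = 1/8 + 1/8 + 1/8 = 3/8
  P(Y=2) = 1/16 + 1/4 + 3/16 = 1/2

H(X) = -[(1/4)·log₂(1/4) + (7/16)·log₂(7/16) + (5/16)·log₂(5/16)]
  = 0.5000 + 0.5218 + 0.5244
  = 1.5462 bits
H(Y) = -[(1/8)·log₂(1/8) + (3/8)·log₂(3/8) + (1/2)·log₂(1/2)]
  = 0.3750 + 0.5306 + 0.5000
  = 1.4056 bits
H(X,Y) = -[(1/16)·log₂(1/16) + (1/8)·log₂(1/8) + (1/16)·log₂(1/16) + (1/16)·log₂(1/16) + (1/8)·log₂(1/8) + (1/4)·log₂(1/4) + (1/8)·log₂(1/8) + (3/16)·log₂(3/16)]
  = 0.2500 + 0.3750 + 0.2500 + 0.2500 + 0.3750 + 0.5000 + 0.3750 + 0.4528
  = 2.8278 bits

I(X;Y) = H(X) + H(Y) - H(X,Y)
  = 1.5462 + 1.4056 - 2.8278
  = 0.1240 bits

I(X;Y) = 0.1240 bits > I(S;T) = 0.0351 bits, so (X, Y) has the higher mutual information (stronger dependence).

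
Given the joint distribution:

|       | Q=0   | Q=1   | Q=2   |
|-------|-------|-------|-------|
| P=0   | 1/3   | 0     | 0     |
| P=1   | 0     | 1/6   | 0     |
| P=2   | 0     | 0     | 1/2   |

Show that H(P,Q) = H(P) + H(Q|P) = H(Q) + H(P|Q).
Marginal P(P) (row sums):
  P(P=0) = 1/3 + 0 + 0 = 1/3
  P(P=1) = 0 + 1/6 + 0 = 1/6
  P(P=2) = 0 + 0 + 1/2 = 1/2
Marginal P(Q) (column sums):
  P(Q=0) = 1/3 + 0 + 0 = 1/3
  P(Q=1) = 0 + 1/6 + 0 = 1/6
  P(Q=2) = 0 + 0 + 1/2 = 1/2

Decomposition 1: H(P) + H(Q|P)
H(P) = -[(1/3)·log₂(1/3) + (1/6)·log₂(1/6) + (1/2)·log₂(1/2)]
  = 0.5283 + 0.4308 + 0.5000
  = 1.4591 bits
H(Q|P) = -Σ P(P,Q)·log₂ P(Q|P), where P(Q|P) = P(P,Q) / P(P)
  (cells with P(P,Q) = 0 contribute 0)
  (P=0,Q=0): P(Q|P) = (1/3)/(1/3) = 1;  -(1/3)·log₂(1) = 0.0000
  (P=1,Q=1): P(Q|P) = (1/6)/(1/6) = 1;  -(1/6)·log₂(1) = 0.0000
  (P=2,Q=2): P(Q|P) = (1/2)/(1/2) = 1;  -(1/2)·log₂(1) = 0.0000
H(Q|P) = 0.0000 + 0.0000 + 0.0000
  = 0.0000 bits
H(P) + H(Q|P) = 1.4591 + 0.0000 = 1.4591 bits

Decomposition 2: H(Q) + H(P|Q)
H(Q) = -[(1/3)·log₂(1/3) + (1/6)·log₂(1/6) + (1/2)·log₂(1/2)]
  = 0.5283 + 0.4308 + 0.5000
  = 1.4591 bits
H(P|Q) = -Σ P(P,Q)·log₂ P(P|Q), where P(P|Q) = P(P,Q) / P(Q)
  (cells with P(P,Q) = 0 contribute 0)
  (P=0,Q=0): P(P|Q) = (1/3)/(1/3) = 1;  -(1/3)·log₂(1) = 0.0000
  (P=1,Q=1): P(P|Q) = (1/6)/(1/6) = 1;  -(1/6)·log₂(1) = 0.0000
  (P=2,Q=2): P(P|Q) = (1/2)/(1/2) = 1;  -(1/2)·log₂(1) = 0.0000
H(P|Q) = 0.0000 + 0.0000 + 0.0000
  = 0.0000 bits
H(Q) + H(P|Q) = 1.4591 + 0.0000 = 1.4591 bits

Direct computation of the joint entropy:
H(P,Q) = -[(1/3)·log₂(1/3) + (1/6)·log₂(1/6) + (1/2)·log₂(1/2)]
  = 0.5283 + 0.4308 + 0.5000
  = 1.4591 bits

All three agree: H(P,Q) = 1.4591 bits ✓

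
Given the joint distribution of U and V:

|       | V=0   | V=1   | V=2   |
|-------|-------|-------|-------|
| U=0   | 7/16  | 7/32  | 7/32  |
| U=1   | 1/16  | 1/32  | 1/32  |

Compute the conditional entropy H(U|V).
Marginal P(V) (column sums):
  P(V=0) = 7/16 + 1/16 = 1/2
  P(V=1) = 7/32 + 1/32 = 1/4
  P(V=2) = 7/32 + 1/32 = 1/4

H(U|V) = -Σ P(U,V)·log₂ P(U|V), where P(U|V) = P(U,V) / P(V)
  (U=0,V=0): P(U|V) = (7/16)/(1/2) = 7/8;  -(7/16)·log₂(7/8) = 0.0843
  (U=0,V=1): P(U|V) = (7/32)/(1/4) = 7/8;  -(7/32)·log₂(7/8) = 0.0421
  (U=0,V=2): P(U|V) = (7/32)/(1/4) = 7/8;  -(7/32)·log₂(7/8) = 0.0421
  (U=1,V=0): P(U|V) = (1/16)/(1/2) = 1/8;  -(1/16)·log₂(1/8) = 0.1875
  (U=1,V=1): P(U|V) = (1/32)/(1/4) = 1/8;  -(1/32)·log₂(1/8) = 0.0938
  (U=1,V=2): P(U|V) = (1/32)/(1/4) = 1/8;  -(1/32)·log₂(1/8) = 0.0938
H(U|V) = 0.0843 + 0.0421 + 0.0421 + 0.1875 + 0.0938 + 0.0938
  = 0.5436 bits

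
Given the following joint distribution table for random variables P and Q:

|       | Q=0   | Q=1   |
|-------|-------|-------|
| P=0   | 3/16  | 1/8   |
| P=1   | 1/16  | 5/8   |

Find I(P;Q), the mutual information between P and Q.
Marginal P(P) (row sums):
  P(P=0) = 3/16 + 1/8 = 5/16
  P(P=1) = 1/16 + 5/8 = 11/16
Marginal P(Q) (column sums):
  P(Q=0) = 3/16 + 1/16 = 1/4
  P(Q=1) = 1/8 + 5/8 = 3/4

H(P) = -[(5/16)·log₂(5/16) + (11/16)·log₂(11/16)]
  = 0.5244 + 0.3716
  = 0.8960 bits
H(Q) = -[(1/4)·log₂(1/4) + (3/4)·log₂(3/4)]
  = 0.5000 + 0.3113
  = 0.8113 bits
H(P,Q) = -[(3/16)·log₂(3/16) + (1/8)·log₂(1/8) + (1/16)·log₂(1/16) + (5/8)·log₂(5/8)]
  = 0.4528 + 0.3750 + 0.2500 + 0.4238
  = 1.5016 bits

I(P;Q) = H(P) + H(Q) - H(P,Q)
  = 0.8960 + 0.8113 - 1.5016
  = 0.2057 bits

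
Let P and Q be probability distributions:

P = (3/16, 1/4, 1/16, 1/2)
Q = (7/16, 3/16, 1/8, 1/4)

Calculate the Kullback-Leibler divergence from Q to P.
D(P||Q) = Σ P(i) log₂(P(i)/Q(i))
  i=0: (3/16) × log₂((3/16)/(7/16)) = (3/16) × log₂(3/7) = -0.2292
  i=1: (1/4) × log₂((1/4)/(3/16)) = (1/4) × log₂(4/3) = 0.1038
  i=2: (1/16) × log₂((1/16)/(1/8)) = (1/16) × log₂(1/2) = -0.0625
  i=3: (1/2) × log₂((1/2)/(1/4)) = (1/2) × log₂(2) = 0.5000
D(P||Q) = -0.2292 + 0.1038 - 0.0625 + 0.5000
  = 0.3121 bits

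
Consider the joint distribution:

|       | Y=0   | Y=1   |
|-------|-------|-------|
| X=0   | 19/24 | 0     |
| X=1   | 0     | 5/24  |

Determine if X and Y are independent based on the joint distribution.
Marginal P(X) (row sums):
  P(X=0) = 19/24 + 0 = 19/24
  P(X=1) = 0 + 5/24 = 5/24
Marginal P(Y) (column sums):
  P(Y=0) = 19/24 + 0 = 19/24
  P(Y=1) = 0 + 5/24 = 5/24

X and Y are independent iff P(X=i,Y=j) = P(X=i)·P(Y=j) for every cell.
  P(X=0)·P(Y=0) = 19/24 × 19/24 = 361/576, but P(X=0,Y=0) = 19/24 ✗

No, X and Y are not independent. Quantitatively, I(X;Y) > 0:

H(X) = -[(19/24)·log₂(19/24) + (5/24)·log₂(5/24)]
  = 0.2668 + 0.4715
  = 0.7383 bits
H(Y) = -[(19/24)·log₂(19/24) + (5/24)·log₂(5/24)]
  = 0.2668 + 0.4715
  = 0.7383 bits
H(X,Y) = -[(19/24)·log₂(19/24) + (5/24)·log₂(5/24)]
  = 0.2668 + 0.4715
  = 0.7383 bits
I(X;Y) = H(X) + H(Y) - H(X,Y) = 0.7383 + 0.7383 - 0.7383 = 0.7383 bits > 0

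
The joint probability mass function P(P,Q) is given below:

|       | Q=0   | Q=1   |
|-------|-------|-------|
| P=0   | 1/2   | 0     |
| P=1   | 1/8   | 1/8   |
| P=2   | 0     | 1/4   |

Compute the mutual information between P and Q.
Marginal P(P) (row sums):
  P(P=0) = 1/2 + 0 = 1/2
  P(P=1) = 1/8 + 1/8 = 1/4
  P(P=2) = 0 + 1/4 = 1/4
Marginal P(Q) (column sums):
  P(Q=0) = 1/2 + 1/8 + 0 = 5/8
  P(Q=1) = 0 + 1/8 + 1/4 = 3/8

H(P) = -[(1/2)·log₂(1/2) + (1/4)·log₂(1/4) + (1/4)·log₂(1/4)]
  = 0.5000 + 0.5000 + 0.5000
  = 1.5000 bits
H(Q) = -[(5/8)·log₂(5/8) + (3/8)·log₂(3/8)]
  = 0.4238 + 0.5306
  = 0.9544 bits
H(P,Q) = -[(1/2)·log₂(1/2) + (1/8)·log₂(1/8) + (1/8)·log₂(1/8) + (1/4)·log₂(1/4)]
  = 0.5000 + 0.3750 + 0.3750 + 0.5000
  = 1.7500 bits

I(P;Q) = H(P) + H(Q) - H(P,Q)
  = 1.5000 + 0.9544 - 1.7500
  = 0.7044 bits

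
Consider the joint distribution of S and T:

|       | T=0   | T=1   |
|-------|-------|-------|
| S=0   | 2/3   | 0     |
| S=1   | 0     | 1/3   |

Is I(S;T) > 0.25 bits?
Marginal P(S) (row sums):
  P(S=0) = 2/3 + 0 = 2/3
  P(S=1) = 0 + 1/3 = 1/3
Marginal P(T) (column sums):
  P(T=0) = 2/3 + 0 = 2/3
  P(T=1) = 0 + 1/3 = 1/3

H(S) = -[(2/3)·log₂(2/3) + (1/3)·log₂(1/3)]
  = 0.3900 + 0.5283
  = 0.9183 bits
H(T) = -[(2/3)·log₂(2/3) + (1/3)·log₂(1/3)]
  = 0.3900 + 0.5283
  = 0.9183 bits
H(S,T) = -[(2/3)·log₂(2/3) + (1/3)·log₂(1/3)]
  = 0.3900 + 0.5283
  = 0.9183 bits

I(S;T) = H(S) + H(T) - H(S,T)
  = 0.9183 + 0.9183 - 0.9183
  = 0.9183 bits

Yes. I(S;T) = 0.9183 bits, which is > 0.25 bits.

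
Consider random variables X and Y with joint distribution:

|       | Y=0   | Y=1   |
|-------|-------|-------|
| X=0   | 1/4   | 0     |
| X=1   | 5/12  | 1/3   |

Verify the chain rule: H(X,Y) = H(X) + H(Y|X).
Left side:
H(X,Y) = -[(1/4)·log₂(1/4) + (5/12)·log₂(5/12) + (1/3)·log₂(1/3)]
  = 0.5000 + 0.5263 + 0.5283
  = 1.5546 bits

Right side:
Marginal P(X) (row sums):
  P(X=0) = 1/4 + 0 = 1/4
  P(X=1) = 5/12 + 1/3 = 3/4
H(X) = -[(1/4)·log₂(1/4) + (3/4)·log₂(3/4)]
  = 0.5000 + 0.3113
  = 0.8113 bits
H(Y|X) = -Σ P(X,Y)·log₂ P(Y|X), where P(Y|X) = P(X,Y) / P(X)
  (cells with P(X,Y) = 0 contribute 0)
  (X=0,Y=0): P(Y|X) = (1/4)/(1/4) = 1;  -(1/4)·log₂(1) = 0.0000
  (X=1,Y=0): P(Y|X) = (5/12)/(3/4) = 5/9;  -(5/12)·log₂(5/9) = 0.3533
  (X=1,Y=1): P(Y|X) = (1/3)/(3/4) = 4/9;  -(1/3)·log₂(4/9) = 0.3900
H(Y|X) = 0.0000 + 0.3533 + 0.3900
  = 0.7433 bits
H(X) + H(Y|X) = 0.8113 + 0.7433 = 1.5546 bits

Both sides equal 1.5546 bits, so the chain rule holds ✓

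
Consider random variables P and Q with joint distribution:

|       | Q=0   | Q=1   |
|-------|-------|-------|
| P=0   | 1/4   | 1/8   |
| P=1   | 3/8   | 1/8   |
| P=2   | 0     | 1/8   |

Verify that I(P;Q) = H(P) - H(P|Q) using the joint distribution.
Left side, from I(P;Q) = H(P) + H(Q) - H(P,Q):
Marginal P(P) (row sums):
  P(P=0) = 1/4 + 1/8 = 3/8
  P(P=1) = 3/8 + 1/8 = 1/2
  P(P=2) = 0 + 1/8 = 1/8
Marginal P(Q) (column sums):
  P(Q=0) = 1/4 + 3/8 + 0 = 5/8
  P(Q=1) = 1/8 + 1/8 + 1/8 = 3/8

H(P) = -[(3/8)·log₂(3/8) + (1/2)·log₂(1/2) + (1/8)·log₂(1/8)]
  = 0.5306 + 0.5000 + 0.3750
  = 1.4056 bits
H(Q) = -[(5/8)·log₂(5/8) + (3/8)·log₂(3/8)]
  = 0.4238 + 0.5306
  = 0.9544 bits
H(P,Q) = -[(1/4)·log₂(1/4) + (1/8)·log₂(1/8) + (3/8)·log₂(3/8) + (1/8)·log₂(1/8) + (1/8)·log₂(1/8)]
  = 0.5000 + 0.3750 + 0.5306 + 0.3750 + 0.3750
  = 2.1556 bits

I(P;Q) = H(P) + H(Q) - H(P,Q)
  = 1.4056 + 0.9544 - 2.1556
  = 0.2044 bits

Right side, with H(P|Q) computed directly from the conditional probabilities:
H(P|Q) = -Σ P(P,Q)·log₂ P(P|Q), where P(P|Q) = P(P,Q) / P(Q)
  (cells with P(P,Q) = 0 contribute 0)
  (P=0,Q=0): P(P|Q) = (1/4)/(5/8) = 2/5;  -(1/4)·log₂(2/5) = 0.3305
  (P=0,Q=1): P(P|Q) = (1/8)/(3/8) = 1/3;  -(1/8)·log₂(1/3) = 0.1981
  (P=1,Q=0): P(P|Q) = (3/8)/(5/8) = 3/5;  -(3/8)·log₂(3/5) = 0.2764
  (P=1,Q=1): P(P|Q) = (1/8)/(3/8) = 1/3;  -(1/8)·log₂(1/3) = 0.1981
  (P=2,Q=1): P(P|Q) = (1/8)/(3/8) = 1/3;  -(1/8)·log₂(1/3) = 0.1981
H(P|Q) = 0.3305 + 0.1981 + 0.2764 + 0.1981 + 0.1981
  = 1.2012 bits
H(P) - H(P|Q) = 1.4056 - 1.2012 = 0.2044 bits

Both sides equal 0.2044 bits, so I(P;Q) = H(P) - H(P|Q) ✓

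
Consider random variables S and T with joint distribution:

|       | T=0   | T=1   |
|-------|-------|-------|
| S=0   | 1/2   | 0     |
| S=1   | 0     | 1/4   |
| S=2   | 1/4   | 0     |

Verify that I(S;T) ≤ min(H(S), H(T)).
Marginal P(S) (row sums):
  P(S=0) = 1/2 + 0 = 1/2
  P(S=1) = 0 + 1/4 = 1/4
  P(S=2) = 1/4 + 0 = 1/4
Marginal P(T) (column sums):
  P(T=0) = 1/2 + 0 + 1/4 = 3/4
  P(T=1) = 0 + 1/4 + 0 = 1/4

H(S) = -[(1/2)·log₂(1/2) + (1/4)·log₂(1/4) + (1/4)·log₂(1/4)]
  = 0.5000 + 0.5000 + 0.5000
  = 1.5000 bits
H(T) = -[(3/4)·log₂(3/4) + (1/4)·log₂(1/4)]
  = 0.3113 + 0.5000
  = 0.8113 bits
H(S,T) = -[(1/2)·log₂(1/2) + (1/4)·log₂(1/4) + (1/4)·log₂(1/4)]
  = 0.5000 + 0.5000 + 0.5000
  = 1.5000 bits

I(S;T) = H(S) + H(T) - H(S,T)
  = 1.5000 + 0.8113 - 1.5000
  = 0.8113 bits

min(H(S), H(T)) = min(1.5000, 0.8113) = 0.8113 bits
Since 0.8113 ≤ 0.8113, the bound is satisfied ✓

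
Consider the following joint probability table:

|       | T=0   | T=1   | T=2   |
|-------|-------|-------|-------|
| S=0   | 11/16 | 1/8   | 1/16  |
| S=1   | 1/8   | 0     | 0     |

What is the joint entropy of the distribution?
H(S,T) = -Σ P(S,T) log₂ P(S,T), summed over the non-zero cells:
H(S,T) = -[(11/16)·log₂(11/16) + (1/8)·log₂(1/8) + (1/16)·log₂(1/16) + (1/8)·log₂(1/8)]
  = 0.3716 + 0.3750 + 0.2500 + 0.3750
  = 1.3716 bits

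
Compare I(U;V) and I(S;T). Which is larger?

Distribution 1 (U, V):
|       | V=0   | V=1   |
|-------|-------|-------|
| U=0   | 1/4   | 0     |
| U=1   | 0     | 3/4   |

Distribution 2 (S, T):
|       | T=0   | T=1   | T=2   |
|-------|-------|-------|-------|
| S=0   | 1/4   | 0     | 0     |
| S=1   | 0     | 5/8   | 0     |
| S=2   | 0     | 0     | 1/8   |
Distribution 1 (U, V):
Marginal P(U) (row sums):
  P(U=0) = 1/4 + 0 = 1/4
  P(U=1) = 0 + 3/4 = 3/4
Marginal P(V) (column sums):
  P(V=0) = 1/4 + 0 = 1/4
  P(V=1) = 0 + 3/4 = 3/4

H(U) = -[(1/4)·log₂(1/4) + (3/4)·log₂(3/4)]
  = 0.5000 + 0.3113
  = 0.8113 bits
H(V) = -[(1/4)·log₂(1/4) + (3/4)·log₂(3/4)]
  = 0.5000 + 0.3113
  = 0.8113 bits
H(U,V) = -[(1/4)·log₂(1/4) + (3/4)·log₂(3/4)]
  = 0.5000 + 0.3113
  = 0.8113 bits

I(U;V) = H(U) + H(V) - H(U,V)
  = 0.8113 + 0.8113 - 0.8113
  = 0.8113 bits

Distribution 2 (S, T):
Marginal P(S) (row sums):
  P(S=0) = 1/4 + 0 + 0 = 1/4
  P(S=1) = 0 + 5/8 + 0 = 5/8
  P(S=2) = 0 + 0 + 1/8 = 1/8
Marginal P(T) (column sums):
  P(T=0) = 1/4 + 0 + 0 = 1/4
  P(T=1) = 0 + 5/8 + 0 = 5/8
  P(T=2) = 0 + 0 + 1/8 = 1/8

H(S) = -[(1/4)·log₂(1/4) + (5/8)·log₂(5/8) + (1/8)·log₂(1/8)]
  = 0.5000 + 0.4238 + 0.3750
  = 1.2988 bits
H(T) = -[(1/4)·log₂(1/4) + (5/8)·log₂(5/8) + (1/8)·log₂(1/8)]
  = 0.5000 + 0.4238 + 0.3750
  = 1.2988 bits
H(S,T) = -[(1/4)·log₂(1/4) + (5/8)·log₂(5/8) + (1/8)·log₂(1/8)]
  = 0.5000 + 0.4238 + 0.3750
  = 1.2988 bits

I(S;T) = H(S) + H(T) - H(S,T)
  = 1.2988 + 1.2988 - 1.2988
  = 1.2988 bits

I(S;T) = 1.2988 bits > I(U;V) = 0.8113 bits, so (S, T) has the higher mutual information (stronger dependence).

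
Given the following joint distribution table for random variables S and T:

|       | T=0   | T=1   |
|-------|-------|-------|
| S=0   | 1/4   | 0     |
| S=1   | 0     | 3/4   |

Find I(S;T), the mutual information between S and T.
Marginal P(S) (row sums):
  P(S=0) = 1/4 + 0 = 1/4
  P(S=1) = 0 + 3/4 = 3/4
Marginal P(T) (column sums):
  P(T=0) = 1/4 + 0 = 1/4
  P(T=1) = 0 + 3/4 = 3/4

H(S) = -[(1/4)·log₂(1/4) + (3/4)·log₂(3/4)]
  = 0.5000 + 0.3113
  = 0.8113 bits
H(T) = -[(1/4)·log₂(1/4) + (3/4)·log₂(3/4)]
  = 0.5000 + 0.3113
  = 0.8113 bits
H(S,T) = -[(1/4)·log₂(1/4) + (3/4)·log₂(3/4)]
  = 0.5000 + 0.3113
  = 0.8113 bits

I(S;T) = H(S) + H(T) - H(S,T)
  = 0.8113 + 0.8113 - 0.8113
  = 0.8113 bits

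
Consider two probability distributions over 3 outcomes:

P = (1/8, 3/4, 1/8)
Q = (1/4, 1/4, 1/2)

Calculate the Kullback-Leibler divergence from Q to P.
D(P||Q) = Σ P(i) log₂(P(i)/Q(i))
  i=0: (1/8) × log₂((1/8)/(1/4)) = (1/8) × log₂(1/2) = -0.1250
  i=1: (3/4) × log₂((3/4)/(1/4)) = (3/4) × log₂(3) = 1.1887
  i=2: (1/8) × log₂((1/8)/(1/2)) = (1/8) × log₂(1/4) = -0.2500
D(P||Q) = -0.1250 + 1.1887 - 0.2500
  = 0.8137 bits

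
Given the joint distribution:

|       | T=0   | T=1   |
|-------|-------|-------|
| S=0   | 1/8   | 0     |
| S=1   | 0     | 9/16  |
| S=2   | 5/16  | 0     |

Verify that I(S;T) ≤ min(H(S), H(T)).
Marginal P(S) (row sums):
  P(S=0) = 1/8 + 0 = 1/8
  P(S=1) = 0 + 9/16 = 9/16
  P(S=2) = 5/16 + 0 = 5/16
Marginal P(T) (column sums):
  P(T=0) = 1/8 + 0 + 5/16 = 7/16
  P(T=1) = 0 + 9/16 + 0 = 9/16

H(S) = -[(1/8)·log₂(1/8) + (9/16)·log₂(9/16) + (5/16)·log₂(5/16)]
  = 0.3750 + 0.4669 + 0.5244
  = 1.3663 bits
H(T) = -[(7/16)·log₂(7/16) + (9/16)·log₂(9/16)]
  = 0.5218 + 0.4669
  = 0.9887 bits
H(S,T) = -[(1/8)·log₂(1/8) + (9/16)·log₂(9/16) + (5/16)·log₂(5/16)]
  = 0.3750 + 0.4669 + 0.5244
  = 1.3663 bits

I(S;T) = H(S) + H(T) - H(S,T)
  = 1.3663 + 0.9887 - 1.3663
  = 0.9887 bits

min(H(S), H(T)) = min(1.3663, 0.9887) = 0.9887 bits
Since 0.9887 ≤ 0.9887, the bound is satisfied ✓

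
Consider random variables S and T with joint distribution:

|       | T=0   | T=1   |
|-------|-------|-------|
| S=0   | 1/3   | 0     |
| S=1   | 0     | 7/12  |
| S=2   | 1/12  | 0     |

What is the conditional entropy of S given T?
Marginal P(T) (column sums):
  P(T=0) = 1/3 + 0 + 1/12 = 5/12
  P(T=1) = 0 + 7/12 + 0 = 7/12

H(S|T) = -Σ P(S,T)·log₂ P(S|T), where P(S|T) = P(S,T) / P(T)
  (cells with P(S,T) = 0 contribute 0)
  (S=0,T=0): P(S|T) = (1/3)/(5/12) = 4/5;  -(1/3)·log₂(4/5) = 0.1073
  (S=1,T=1): P(S|T) = (7/12)/(7/12) = 1;  -(7/12)·log₂(1) = 0.0000
  (S=2,T=0): P(S|T) = (1/12)/(5/12) = 1/5;  -(1/12)·log₂(1/5) = 0.1935
H(S|T) = 0.1073 + 0.0000 + 0.1935
  = 0.3008 bits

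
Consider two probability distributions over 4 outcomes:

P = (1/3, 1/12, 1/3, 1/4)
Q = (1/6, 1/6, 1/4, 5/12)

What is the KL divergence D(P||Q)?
D(P||Q) = Σ P(i) log₂(P(i)/Q(i))
  i=0: (1/3) × log₂((1/3)/(1/6)) = (1/3) × log₂(2) = 0.3333
  i=1: (1/12) × log₂((1/12)/(1/6)) = (1/12) × log₂(1/2) = -0.0833
  i=2: (1/3) × log₂((1/3)/(1/4)) = (1/3) × log₂(4/3) = 0.1383
  i=3: (1/4) × log₂((1/4)/(5/12)) = (1/4) × log₂(3/5) = -0.1842
D(P||Q) = 0.3333 - 0.0833 + 0.1383 - 0.1842
  = 0.2041 bits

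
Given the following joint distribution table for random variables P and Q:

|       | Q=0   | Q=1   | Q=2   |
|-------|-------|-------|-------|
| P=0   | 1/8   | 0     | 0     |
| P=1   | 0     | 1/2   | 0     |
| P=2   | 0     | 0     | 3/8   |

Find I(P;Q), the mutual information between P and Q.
Marginal P(P) (row sums):
  P(P=0) = 1/8 + 0 + 0 = 1/8
  P(P=1) = 0 + 1/2 + 0 = 1/2
  P(P=2) = 0 + 0 + 3/8 = 3/8
Marginal P(Q) (column sums):
  P(Q=0) = 1/8 + 0 + 0 = 1/8
  P(Q=1) = 0 + 1/2 + 0 = 1/2
  P(Q=2) = 0 + 0 + 3/8 = 3/8

H(P) = -[(1/8)·log₂(1/8) + (1/2)·log₂(1/2) + (3/8)·log₂(3/8)]
  = 0.3750 + 0.5000 + 0.5306
  = 1.4056 bits
H(Q) = -[(1/8)·log₂(1/8) + (1/2)·log₂(1/2) + (3/8)·log₂(3/8)]
  = 0.3750 + 0.5000 + 0.5306
  = 1.4056 bits
H(P,Q) = -[(1/8)·log₂(1/8) + (1/2)·log₂(1/2) + (3/8)·log₂(3/8)]
  = 0.3750 + 0.5000 + 0.5306
  = 1.4056 bits

I(P;Q) = H(P) + H(Q) - H(P,Q)
  = 1.4056 + 1.4056 - 1.4056
  = 1.4056 bits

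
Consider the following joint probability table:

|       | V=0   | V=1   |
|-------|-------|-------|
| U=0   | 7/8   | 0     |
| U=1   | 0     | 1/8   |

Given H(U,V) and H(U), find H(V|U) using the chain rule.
From the chain rule: H(U,V) = H(U) + H(V|U)
Therefore: H(V|U) = H(U,V) - H(U)

H(U,V) = -[(7/8)·log₂(7/8) + (1/8)·log₂(1/8)]
  = 0.1686 + 0.3750
  = 0.5436 bits
Marginal P(U) (row sums):
  P(U=0) = 7/8 + 0 = 7/8
  P(U=1) = 0 + 1/8 = 1/8
H(U) = -[(7/8)·log₂(7/8) + (1/8)·log₂(1/8)]
  = 0.1686 + 0.3750
  = 0.5436 bits

H(V|U) = 0.5436 - 0.5436 = 0.0000 bits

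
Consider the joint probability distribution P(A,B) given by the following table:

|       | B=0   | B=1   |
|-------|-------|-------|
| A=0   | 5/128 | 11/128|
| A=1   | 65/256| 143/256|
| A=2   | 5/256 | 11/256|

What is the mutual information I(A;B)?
Marginal P(A) (row sums):
  P(A=0) = 5/128 + 11/128 = 1/8
  P(A=1) = 65/256 + 143/256 = 13/16
  P(A=2) = 5/256 + 11/256 = 1/16
Marginal P(B) (column sums):
  P(B=0) = 5/128 + 65/256 + 5/256 = 5/16
  P(B=1) = 11/128 + 143/256 + 11/256 = 11/16

H(A) = -[(1/8)·log₂(1/8) + (13/16)·log₂(13/16) + (1/16)·log₂(1/16)]
  = 0.3750 + 0.2434 + 0.2500
  = 0.8684 bits
H(B) = -[(5/16)·log₂(5/16) + (11/16)·log₂(11/16)]
  = 0.5244 + 0.3716
  = 0.8960 bits
H(A,B) = -[(5/128)·log₂(5/128) + (11/128)·log₂(11/128) + (65/256)·log₂(65/256) + (143/256)·log₂(143/256) + (5/256)·log₂(5/256) + (11/256)·log₂(11/256)]
  = 0.1827 + 0.3043 + 0.5021 + 0.4693 + 0.1109 + 0.1951
  = 1.7644 bits

I(A;B) = H(A) + H(B) - H(A,B)
  = 0.8684 + 0.8960 - 1.7644
  = 0.0000 bits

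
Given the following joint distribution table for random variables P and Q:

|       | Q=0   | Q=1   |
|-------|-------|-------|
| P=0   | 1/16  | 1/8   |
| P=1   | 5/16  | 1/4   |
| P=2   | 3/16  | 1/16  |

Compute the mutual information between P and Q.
Marginal P(P) (row sums):
  P(P=0) = 1/16 + 1/8 = 3/16
  P(P=1) = 5/16 + 1/4 = 9/16
  P(P=2) = 3/16 + 1/16 = 1/4
Marginal P(Q) (column sums):
  P(Q=0) = 1/16 + 5/16 + 3/16 = 9/16
  P(Q=1) = 1/8 + 1/4 + 1/16 = 7/16

H(P) = -[(3/16)·log₂(3/16) + (9/16)·log₂(9/16) + (1/4)·log₂(1/4)]
  = 0.4528 + 0.4669 + 0.5000
  = 1.4197 bits
H(Q) = -[(9/16)·log₂(9/16) + (7/16)·log₂(7/16)]
  = 0.4669 + 0.5218
  = 0.9887 bits
H(P,Q) = -[(1/16)·log₂(1/16) + (1/8)·log₂(1/8) + (5/16)·log₂(5/16) + (1/4)·log₂(1/4) + (3/16)·log₂(3/16) + (1/16)·log₂(1/16)]
  = 0.2500 + 0.3750 + 0.5244 + 0.5000 + 0.4528 + 0.2500
  = 2.3522 bits

I(P;Q) = H(P) + H(Q) - H(P,Q)
  = 1.4197 + 0.9887 - 2.3522
  = 0.0562 bits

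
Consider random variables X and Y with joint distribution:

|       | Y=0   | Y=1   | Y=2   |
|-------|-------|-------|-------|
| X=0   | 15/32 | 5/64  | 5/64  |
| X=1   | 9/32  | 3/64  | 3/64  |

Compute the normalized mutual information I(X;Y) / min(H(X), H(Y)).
Marginal P(X) (row sums):
  P(X=0) = 15/32 + 5/64 + 5/64 = 5/8
  P(X=1) = 9/32 + 3/64 + 3/64 = 3/8
Marginal P(Y) (column sums):
  P(Y=0) = 15/32 + 9/32 = 3/4
  P(Y=1) = 5/64 + 3/64 = 1/8
  P(Y=2) = 5/64 + 3/64 = 1/8

H(X) = -[(5/8)·log₂(5/8) + (3/8)·log₂(3/8)]
  = 0.4238 + 0.5306
  = 0.9544 bits
H(Y) = -[(3/4)·log₂(3/4) + (1/8)·log₂(1/8) + (1/8)·log₂(1/8)]
  = 0.3113 + 0.3750 + 0.3750
  = 1.0613 bits
H(X,Y) = -[(15/32)·log₂(15/32) + (5/64)·log₂(5/64) + (5/64)·log₂(5/64) + (9/32)·log₂(9/32) + (3/64)·log₂(3/64) + (3/64)·log₂(3/64)]
  = 0.5124 + 0.2873 + 0.2873 + 0.5147 + 0.2070 + 0.2070
  = 2.0157 bits

I(X;Y) = H(X) + H(Y) - H(X,Y)
  = 0.9544 + 1.0613 - 2.0157
  = 0.0000 bits

min(H(X), H(Y)) = min(0.9544, 1.0613) = 0.9544 bits
Normalized MI = 0.0000 / 0.9544 = 0.0000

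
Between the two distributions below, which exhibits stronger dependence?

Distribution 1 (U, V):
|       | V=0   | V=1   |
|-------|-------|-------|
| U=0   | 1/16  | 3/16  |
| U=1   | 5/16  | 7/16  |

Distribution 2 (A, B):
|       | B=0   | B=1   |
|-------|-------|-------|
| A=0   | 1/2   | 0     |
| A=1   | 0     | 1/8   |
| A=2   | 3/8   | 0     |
Distribution 1 (U, V):
Marginal P(U) (row sums):
  P(U=0) = 1/16 + 3/16 = 1/4
  P(U=1) = 5/16 + 7/16 = 3/4
Marginal P(V) (column sums):
  P(V=0) = 1/16 + 5/16 = 3/8
  P(V=1) = 3/16 + 7/16 = 5/8

H(U) = -[(1/4)·log₂(1/4) + (3/4)·log₂(3/4)]
  = 0.5000 + 0.3113
  = 0.8113 bits
H(V) = -[(3/8)·log₂(3/8) + (5/8)·log₂(5/8)]
  = 0.5306 + 0.4238
  = 0.9544 bits
H(U,V) = -[(1/16)·log₂(1/16) + (3/16)·log₂(3/16) + (5/16)·log₂(5/16) + (7/16)·log₂(7/16)]
  = 0.2500 + 0.4528 + 0.5244 + 0.5218
  = 1.7490 bits

I(U;V) = H(U) + H(V) - H(U,V)
  = 0.8113 + 0.9544 - 1.7490
  = 0.0167 bits

Distribution 2 (A, B):
Marginal P(A) (row sums):
  P(A=0) = 1/2 + 0 = 1/2
  P(A=1) = 0 + 1/8 = 1/8
  P(A=2) = 3/8 + 0 = 3/8
Marginal P(B) (column sums):
  P(B=0) = 1/2 + 0 + 3/8 = 7/8
  P(B=1) = 0 + 1/8 + 0 = 1/8

H(A) = -[(1/2)·log₂(1/2) + (1/8)·log₂(1/8) + (3/8)·log₂(3/8)]
  = 0.5000 + 0.3750 + 0.5306
  = 1.4056 bits
H(B) = -[(7/8)·log₂(7/8) + (1/8)·log₂(1/8)]
  = 0.1686 + 0.3750
  = 0.5436 bits
H(A,B) = -[(1/2)·log₂(1/2) + (1/8)·log₂(1/8) + (3/8)·log₂(3/8)]
  = 0.5000 + 0.3750 + 0.5306
  = 1.4056 bits

I(A;B) = H(A) + H(B) - H(A,B)
  = 1.4056 + 0.5436 - 1.4056
  = 0.5436 bits

I(A;B) = 0.5436 bits > I(U;V) = 0.0167 bits, so (A, B) has the higher mutual information (stronger dependence).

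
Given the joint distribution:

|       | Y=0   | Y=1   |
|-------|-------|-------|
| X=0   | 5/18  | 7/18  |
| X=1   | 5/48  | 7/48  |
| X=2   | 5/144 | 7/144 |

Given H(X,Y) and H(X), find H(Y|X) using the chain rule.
From the chain rule: H(X,Y) = H(X) + H(Y|X)
Therefore: H(Y|X) = H(X,Y) - H(X)

H(X,Y) = -[(5/18)·log₂(5/18) + (7/18)·log₂(7/18) + (5/48)·log₂(5/48) + (7/48)·log₂(7/48) + (5/144)·log₂(5/144) + (7/144)·log₂(7/144)]
  = 0.5133 + 0.5299 + 0.3399 + 0.4051 + 0.1683 + 0.2121
  = 2.1686 bits
Marginal P(X) (row sums):
  P(X=0) = 5/18 + 7/18 = 2/3
  P(X=1) = 5/48 + 7/48 = 1/4
  P(X=2) = 5/144 + 7/144 = 1/12
H(X) = -[(2/3)·log₂(2/3) + (1/4)·log₂(1/4) + (1/12)·log₂(1/12)]
  = 0.3900 + 0.5000 + 0.2987
  = 1.1887 bits

H(Y|X) = 2.1686 - 1.1887 = 0.9799 bits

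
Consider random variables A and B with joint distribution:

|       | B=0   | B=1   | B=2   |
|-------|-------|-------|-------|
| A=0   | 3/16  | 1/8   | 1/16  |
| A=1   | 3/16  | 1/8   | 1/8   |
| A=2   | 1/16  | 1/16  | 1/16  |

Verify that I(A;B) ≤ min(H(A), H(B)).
Marginal P(A) (row sums):
  P(A=0) = 3/16 + 1/8 + 1/16 = 3/8
  P(A=1) = 3/16 + 1/8 + 1/8 = 7/16
  P(A=2) = 1/16 + 1/16 + 1/16 = 3/16
Marginal P(B) (column sums):
  P(B=0) = 3/16 + 3/16 + 1/16 = 7/16
  P(B=1) = 1/8 + 1/8 + 1/16 = 5/16
  P(B=2) = 1/16 + 1/8 + 1/16 = 1/4

H(A) = -[(3/8)·log₂(3/8) + (7/16)·log₂(7/16) + (3/16)·log₂(3/16)]
  = 0.5306 + 0.5218 + 0.4528
  = 1.5052 bits
H(B) = -[(7/16)·log₂(7/16) + (5/16)·log₂(5/16) + (1/4)·log₂(1/4)]
  = 0.5218 + 0.5244 + 0.5000
  = 1.5462 bits
H(A,B) = -[(3/16)·log₂(3/16) + (1/8)·log₂(1/8) + (1/16)·log₂(1/16) + (3/16)·log₂(3/16) + (1/8)·log₂(1/8) + (1/8)·log₂(1/8) + (1/16)·log₂(1/16) + (1/16)·log₂(1/16) + (1/16)·log₂(1/16)]
  = 0.4528 + 0.3750 + 0.2500 + 0.4528 + 0.3750 + 0.3750 + 0.2500 + 0.2500 + 0.2500
  = 3.0306 bits

I(A;B) = H(A) + H(B) - H(A,B)
  = 1.5052 + 1.5462 - 3.0306
  = 0.0208 bits

min(H(A), H(B)) = min(1.5052, 1.5462) = 1.5052 bits
Since 0.0208 ≤ 1.5052, the bound is satisfied ✓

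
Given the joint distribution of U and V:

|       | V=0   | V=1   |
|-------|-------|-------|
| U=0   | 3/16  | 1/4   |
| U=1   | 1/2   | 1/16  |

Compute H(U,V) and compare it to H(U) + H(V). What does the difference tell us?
Marginal P(U) (row sums):
  P(U=0) = 3/16 + 1/4 = 7/16
  P(U=1) = 1/2 + 1/16 = 9/16
Marginal P(V) (column sums):
  P(V=0) = 3/16 + 1/2 = 11/16
  P(V=1) = 1/4 + 1/16 = 5/16

H(U,V) = -[(3/16)·log₂(3/16) + (1/4)·log₂(1/4) + (1/2)·log₂(1/2) + (1/16)·log₂(1/16)]
  = 0.4528 + 0.5000 + 0.5000 + 0.2500
  = 1.7028 bits
H(U) = -[(7/16)·log₂(7/16) + (9/16)·log₂(9/16)]
  = 0.5218 + 0.4669
  = 0.9887 bits
H(V) = -[(11/16)·log₂(11/16) + (5/16)·log₂(5/16)]
  = 0.3716 + 0.5244
  = 0.8960 bits

H(U) + H(V) = 0.9887 + 0.8960 = 1.8847 bits
Difference: H(U) + H(V) - H(U,V) = 1.8847 - 1.7028 = 0.1819 bits = I(U;V)

The difference is the mutual information; it is positive here, so U and V are dependent (knowing one reduces uncertainty about the other by 0.1819 bits).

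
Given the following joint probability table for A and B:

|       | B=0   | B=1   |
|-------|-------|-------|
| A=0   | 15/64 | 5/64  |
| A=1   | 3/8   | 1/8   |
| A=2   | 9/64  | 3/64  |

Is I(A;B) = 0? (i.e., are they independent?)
Marginal P(A) (row sums):
  P(A=0) = 15/64 + 5/64 = 5/16
  P(A=1) = 3/8 + 1/8 = 1/2
  P(A=2) = 9/64 + 3/64 = 3/16
Marginal P(B) (column sums):
  P(B=0) = 15/64 + 3/8 + 9/64 = 3/4
  P(B=1) = 5/64 + 1/8 + 3/64 = 1/4

A and B are independent iff P(A=i,B=j) = P(A=i)·P(B=j) for every cell.
  P(A=0)·P(B=0) = 5/16 × 3/4 = 15/64 = P(A=0,B=0) ✓
  P(A=0)·P(B=1) = 5/16 × 1/4 = 5/64 = P(A=0,B=1) ✓
  P(A=1)·P(B=0) = 1/2 × 3/4 = 3/8 = P(A=1,B=0) ✓
  P(A=1)·P(B=1) = 1/2 × 1/4 = 1/8 = P(A=1,B=1) ✓
  P(A=2)·P(B=0) = 3/16 × 3/4 = 9/64 = P(A=2,B=0) ✓
  P(A=2)·P(B=1) = 3/16 × 1/4 = 3/64 = P(A=2,B=1) ✓

Yes, A and B are independent: every cell factors, so I(A;B) = 0 bits.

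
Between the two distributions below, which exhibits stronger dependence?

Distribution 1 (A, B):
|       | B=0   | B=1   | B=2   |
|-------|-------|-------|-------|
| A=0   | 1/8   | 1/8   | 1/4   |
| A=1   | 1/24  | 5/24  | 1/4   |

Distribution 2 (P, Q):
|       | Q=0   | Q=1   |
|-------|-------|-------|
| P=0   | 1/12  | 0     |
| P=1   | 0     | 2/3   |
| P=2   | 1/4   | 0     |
Distribution 1 (A, B):
Marginal P(A) (row sums):
  P(A=0) = 1/8 + 1/8 + 1/4 = 1/2
  P(A=1) = 1/24 + 5/24 + 1/4 = 1/2
Marginal P(B) (column sums):
  P(B=0) = 1/8 + 1/24 = 1/6
  P(B=1) = 1/8 + 5/24 = 1/3
  P(B=2) = 1/4 + 1/4 = 1/2

H(A) = -[(1/2)·log₂(1/2) + (1/2)·log₂(1/2)]
  = 0.5000 + 0.5000
  = 1.0000 bits
H(B) = -[(1/6)·log₂(1/6) + (1/3)·log₂(1/3) + (1/2)·log₂(1/2)]
  = 0.4308 + 0.5283 + 0.5000
  = 1.4591 bits
H(A,B) = -[(1/8)·log₂(1/8) + (1/8)·log₂(1/8) + (1/4)·log₂(1/4) + (1/24)·log₂(1/24) + (5/24)·log₂(5/24) + (1/4)·log₂(1/4)]
  = 0.3750 + 0.3750 + 0.5000 + 0.1910 + 0.4715 + 0.5000
  = 2.4125 bits

I(A;B) = H(A) + H(B) - H(A,B)
  = 1.0000 + 1.4591 - 2.4125
  = 0.0466 bits

Distribution 2 (P, Q):
Marginal P(P) (row sums):
  P(P=0) = 1/12 + 0 = 1/12
  P(P=1) = 0 + 2/3 = 2/3
  P(P=2) = 1/4 + 0 = 1/4
Marginal P(Q) (column sums):
  P(Q=0) = 1/12 + 0 + 1/4 = 1/3
  P(Q=1) = 0 + 2/3 + 0 = 2/3

H(P) = -[(1/12)·log₂(1/12) + (2/3)·log₂(2/3) + (1/4)·log₂(1/4)]
  = 0.2987 + 0.3900 + 0.5000
  = 1.1887 bits
H(Q) = -[(1/3)·log₂(1/3) + (2/3)·log₂(2/3)]
  = 0.5283 + 0.3900
  = 0.9183 bits
H(P,Q) = -[(1/12)·log₂(1/12) + (2/3)·log₂(2/3) + (1/4)·log₂(1/4)]
  = 0.2987 + 0.3900 + 0.5000
  = 1.1887 bits

I(P;Q) = H(P) + H(Q) - H(P,Q)
  = 1.1887 + 0.9183 - 1.1887
  = 0.9183 bits

I(P;Q) = 0.9183 bits > I(A;B) = 0.0466 bits, so (P, Q) has the higher mutual information (stronger dependence).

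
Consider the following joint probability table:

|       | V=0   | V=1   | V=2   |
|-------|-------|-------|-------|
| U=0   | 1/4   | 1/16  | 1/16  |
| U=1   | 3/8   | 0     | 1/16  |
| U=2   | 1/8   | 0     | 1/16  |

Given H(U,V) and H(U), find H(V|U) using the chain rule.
From the chain rule: H(U,V) = H(U) + H(V|U)
Therefore: H(V|U) = H(U,V) - H(U)

H(U,V) = -[(1/4)·log₂(1/4) + (1/16)·log₂(1/16) + (1/16)·log₂(1/16) + (3/8)·log₂(3/8) + (1/16)·log₂(1/16) + (1/8)·log₂(1/8) + (1/16)·log₂(1/16)]
  = 0.5000 + 0.2500 + 0.2500 + 0.5306 + 0.2500 + 0.3750 + 0.2500
  = 2.4056 bits
Marginal P(U) (row sums):
  P(U=0) = 1/4 + 1/16 + 1/16 = 3/8
  P(U=1) = 3/8 + 0 + 1/16 = 7/16
  P(U=2) = 1/8 + 0 + 1/16 = 3/16
H(U) = -[(3/8)·log₂(3/8) + (7/16)·log₂(7/16) + (3/16)·log₂(3/16)]
  = 0.5306 + 0.5218 + 0.4528
  = 1.5052 bits

H(V|U) = 2.4056 - 1.5052 = 0.9004 bits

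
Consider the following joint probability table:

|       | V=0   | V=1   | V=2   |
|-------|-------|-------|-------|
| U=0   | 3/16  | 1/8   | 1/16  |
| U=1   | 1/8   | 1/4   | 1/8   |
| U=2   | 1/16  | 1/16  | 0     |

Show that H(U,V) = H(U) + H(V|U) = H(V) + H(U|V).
Marginal P(U) (row sums):
  P(U=0) = 3/16 + 1/8 + 1/16 = 3/8
  P(U=1) = 1/8 + 1/4 + 1/8 = 1/2
  P(U=2) = 1/16 + 1/16 + 0 = 1/8
Marginal P(V) (column sums):
  P(V=0) = 3/16 + 1/8 + 1/16 = 3/8
  P(V=1) = 1/8 + 1/4 + 1/16 = 7/16
  P(V=2) = 1/16 + 1/8 + 0 = 3/16

Decomposition 1: H(U) + H(V|U)
H(U) = -[(3/8)·log₂(3/8) + (1/2)·log₂(1/2) + (1/8)·log₂(1/8)]
  = 0.5306 + 0.5000 + 0.3750
  = 1.4056 bits
H(V|U) = -Σ P(U,V)·log₂ P(V|U), where P(V|U) = P(U,V) / P(U)
  (cells with P(U,V) = 0 contribute 0)
  (U=0,V=0): P(V|U) = (3/16)/(3/8) = 1/2;  -(3/16)·log₂(1/2) = 0.1875
  (U=0,V=1): P(V|U) = (1/8)/(3/8) = 1/3;  -(1/8)·log₂(1/3) = 0.1981
  (U=0,V=2): P(V|U) = (1/16)/(3/8) = 1/6;  -(1/16)·log₂(1/6) = 0.1616
  (U=1,V=0): P(V|U) = (1/8)/(1/2) = 1/4;  -(1/8)·log₂(1/4) = 0.2500
  (U=1,V=1): P(V|U) = (1/4)/(1/2) = 1/2;  -(1/4)·log₂(1/2) = 0.2500
  (U=1,V=2): P(V|U) = (1/8)/(1/2) = 1/4;  -(1/8)·log₂(1/4) = 0.2500
  (U=2,V=0): P(V|U) = (1/16)/(1/8) = 1/2;  -(1/16)·log₂(1/2) = 0.0625
  (U=2,V=1): P(V|U) = (1/16)/(1/8) = 1/2;  -(1/16)·log₂(1/2) = 0.0625
H(V|U) = 0.1875 + 0.1981 + 0.1616 + 0.2500 + 0.2500 + 0.2500 + 0.0625 + 0.0625
  = 1.4222 bits
H(U) + H(V|U) = 1.4056 + 1.4222 = 2.8278 bits

Decomposition 2: H(V) + H(U|V)
H(V) = -[(3/8)·log₂(3/8) + (7/16)·log₂(7/16) + (3/16)·log₂(3/16)]
  = 0.5306 + 0.5218 + 0.4528
  = 1.5052 bits
H(U|V) = -Σ P(U,V)·log₂ P(U|V), where P(U|V) = P(U,V) / P(V)
  (cells with P(U,V) = 0 contribute 0)
  (U=0,V=0): P(U|V) = (3/16)/(3/8) = 1/2;  -(3/16)·log₂(1/2) = 0.1875
  (U=0,V=1): P(U|V) = (1/8)/(7/16) = 2/7;  -(1/8)·log₂(2/7) = 0.2259
  (U=0,V=2): P(U|V) = (1/16)/(3/16) = 1/3;  -(1/16)·log₂(1/3) = 0.0991
  (U=1,V=0): P(U|V) = (1/8)/(3/8) = 1/3;  -(1/8)·log₂(1/3) = 0.1981
  (U=1,V=1): P(U|V) = (1/4)/(7/16) = 4/7;  -(1/4)·log₂(4/7) = 0.2018
  (U=1,V=2): P(U|V) = (1/8)/(3/16) = 2/3;  -(1/8)·log₂(2/3) = 0.0731
  (U=2,V=0): P(U|V) = (1/16)/(3/8) = 1/6;  -(1/16)·log₂(1/6) = 0.1616
  (U=2,V=1): P(U|V) = (1/16)/(7/16) = 1/7;  -(1/16)·log₂(1/7) = 0.1755
H(U|V) = 0.1875 + 0.2259 + 0.0991 + 0.1981 + 0.2018 + 0.0731 + 0.1616 + 0.1755
  = 1.3226 bits
H(V) + H(U|V) = 1.5052 + 1.3226 = 2.8278 bits

Direct computation of the joint entropy:
H(U,V) = -[(3/16)·log₂(3/16) + (1/8)·log₂(1/8) + (1/16)·log₂(1/16) + (1/8)·log₂(1/8) + (1/4)·log₂(1/4) + (1/8)·log₂(1/8) + (1/16)·log₂(1/16) + (1/16)·log₂(1/16)]
  = 0.4528 + 0.3750 + 0.2500 + 0.3750 + 0.5000 + 0.3750 + 0.2500 + 0.2500
  = 2.8278 bits

All three agree: H(U,V) = 2.8278 bits ✓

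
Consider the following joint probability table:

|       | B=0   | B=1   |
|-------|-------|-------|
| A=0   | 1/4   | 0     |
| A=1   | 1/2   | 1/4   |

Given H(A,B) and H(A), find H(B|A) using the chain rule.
From the chain rule: H(A,B) = H(A) + H(B|A)
Therefore: H(B|A) = H(A,B) - H(A)

H(A,B) = -[(1/4)·log₂(1/4) + (1/2)·log₂(1/2) + (1/4)·log₂(1/4)]
  = 0.5000 + 0.5000 + 0.5000
  = 1.5000 bits
Marginal P(A) (row sums):
  P(A=0) = 1/4 + 0 = 1/4
  P(A=1) = 1/2 + 1/4 = 3/4
H(A) = -[(1/4)·log₂(1/4) + (3/4)·log₂(3/4)]
  = 0.5000 + 0.3113
  = 0.8113 bits

H(B|A) = 1.5000 - 0.8113 = 0.6887 bits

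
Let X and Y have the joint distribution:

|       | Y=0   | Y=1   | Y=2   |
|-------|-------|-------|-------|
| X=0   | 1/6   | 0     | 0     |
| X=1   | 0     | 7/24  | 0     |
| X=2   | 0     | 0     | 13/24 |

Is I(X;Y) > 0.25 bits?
Marginal P(X) (row sums):
  P(X=0) = 1/6 + 0 + 0 = 1/6
  P(X=1) = 0 + 7/24 + 0 = 7/24
  P(X=2) = 0 + 0 + 13/24 = 13/24
Marginal P(Y) (column sums):
  P(Y=0) = 1/6 + 0 + 0 = 1/6
  P(Y=1) = 0 + 7/24 + 0 = 7/24
  P(Y=2) = 0 + 0 + 13/24 = 13/24

H(X) = -[(1/6)·log₂(1/6) + (7/24)·log₂(7/24) + (13/24)·log₂(13/24)]
  = 0.4308 + 0.5185 + 0.4791
  = 1.4284 bits
H(Y) = -[(1/6)·log₂(1/6) + (7/24)·log₂(7/24) + (13/24)·log₂(13/24)]
  = 0.4308 + 0.5185 + 0.4791
  = 1.4284 bits
H(X,Y) = -[(1/6)·log₂(1/6) + (7/24)·log₂(7/24) + (13/24)·log₂(13/24)]
  = 0.4308 + 0.5185 + 0.4791
  = 1.4284 bits

I(X;Y) = H(X) + H(Y) - H(X,Y)
  = 1.4284 + 1.4284 - 1.4284
  = 1.4284 bits

Yes. I(X;Y) = 1.4284 bits, which is > 0.25 bits.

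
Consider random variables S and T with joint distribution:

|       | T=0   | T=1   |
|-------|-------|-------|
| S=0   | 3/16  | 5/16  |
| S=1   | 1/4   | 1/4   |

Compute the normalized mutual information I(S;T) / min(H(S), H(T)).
Marginal P(S) (row sums):
  P(S=0) = 3/16 + 5/16 = 1/2
  P(S=1) = 1/4 + 1/4 = 1/2
Marginal P(T) (column sums):
  P(T=0) = 3/16 + 1/4 = 7/16
  P(T=1) = 5/16 + 1/4 = 9/16

H(S) = -[(1/2)·log₂(1/2) + (1/2)·log₂(1/2)]
  = 0.5000 + 0.5000
  = 1.0000 bits
H(T) = -[(7/16)·log₂(7/16) + (9/16)·log₂(9/16)]
  = 0.5218 + 0.4669
  = 0.9887 bits
H(S,T) = -[(3/16)·log₂(3/16) + (5/16)·log₂(5/16) + (1/4)·log₂(1/4) + (1/4)·log₂(1/4)]
  = 0.4528 + 0.5244 + 0.5000 + 0.5000
  = 1.9772 bits

I(S;T) = H(S) + H(T) - H(S,T)
  = 1.0000 + 0.9887 - 1.9772
  = 0.0115 bits

min(H(S), H(T)) = min(1.0000, 0.9887) = 0.9887 bits
Normalized MI = 0.0115 / 0.9887 = 0.0116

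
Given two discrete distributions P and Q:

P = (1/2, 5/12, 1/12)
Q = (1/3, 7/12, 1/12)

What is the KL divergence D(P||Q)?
D(P||Q) = Σ P(i) log₂(P(i)/Q(i))
  i=0: (1/2) × log₂((1/2)/(1/3)) = (1/2) × log₂(3/2) = 0.2925
  i=1: (5/12) × log₂((5/12)/(7/12)) = (5/12) × log₂(5/7) = -0.2023
  i=2: (1/12) × log₂((1/12)/(1/12)) = (1/12) × log₂(1) = 0.0000
D(P||Q) = 0.2925 - 0.2023 + 0.0000
  = 0.0902 bits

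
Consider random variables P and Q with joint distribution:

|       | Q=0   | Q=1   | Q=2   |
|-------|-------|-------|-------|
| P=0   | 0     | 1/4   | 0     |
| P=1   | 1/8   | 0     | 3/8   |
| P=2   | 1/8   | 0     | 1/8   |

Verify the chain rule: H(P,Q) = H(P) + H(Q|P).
Left side:
H(P,Q) = -[(1/4)·log₂(1/4) + (1/8)·log₂(1/8) + (3/8)·log₂(3/8) + (1/8)·log₂(1/8) + (1/8)·log₂(1/8)]
  = 0.5000 + 0.3750 + 0.5306 + 0.3750 + 0.3750
  = 2.1556 bits

Right side:
Marginal P(P) (row sums):
  P(P=0) = 0 + 1/4 + 0 = 1/4
  P(P=1) = 1/8 + 0 + 3/8 = 1/2
  P(P=2) = 1/8 + 0 + 1/8 = 1/4
H(P) = -[(1/4)·log₂(1/4) + (1/2)·log₂(1/2) + (1/4)·log₂(1/4)]
  = 0.5000 + 0.5000 + 0.5000
  = 1.5000 bits
H(Q|P) = -Σ P(P,Q)·log₂ P(Q|P), where P(Q|P) = P(P,Q) / P(P)
  (cells with P(P,Q) = 0 contribute 0)
  (P=0,Q=1): P(Q|P) = (1/4)/(1/4) = 1;  -(1/4)·log₂(1) = 0.0000
  (P=1,Q=0): P(Q|P) = (1/8)/(1/2) = 1/4;  -(1/8)·log₂(1/4) = 0.2500
  (P=1,Q=2): P(Q|P) = (3/8)/(1/2) = 3/4;  -(3/8)·log₂(3/4) = 0.1556
  (P=2,Q=0): P(Q|P) = (1/8)/(1/4) = 1/2;  -(1/8)·log₂(1/2) = 0.1250
  (P=2,Q=2): P(Q|P) = (1/8)/(1/4) = 1/2;  -(1/8)·log₂(1/2) = 0.1250
H(Q|P) = 0.0000 + 0.2500 + 0.1556 + 0.1250 + 0.1250
  = 0.6556 bits
H(P) + H(Q|P) = 1.5000 + 0.6556 = 2.1556 bits

Both sides equal 2.1556 bits, so the chain rule holds ✓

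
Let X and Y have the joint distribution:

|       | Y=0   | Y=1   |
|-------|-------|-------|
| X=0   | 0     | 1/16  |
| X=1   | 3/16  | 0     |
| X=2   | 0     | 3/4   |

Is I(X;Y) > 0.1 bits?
Marginal P(X) (row sums):
  P(X=0) = 0 + 1/16 = 1/16
  P(X=1) = 3/16 + 0 = 3/16
  P(X=2) = 0 + 3/4 = 3/4
Marginal P(Y) (column sums):
  P(Y=0) = 0 + 3/16 + 0 = 3/16
  P(Y=1) = 1/16 + 0 + 3/4 = 13/16

H(X) = -[(1/16)·log₂(1/16) + (3/16)·log₂(3/16) + (3/4)·log₂(3/4)]
  = 0.2500 + 0.4528 + 0.3113
  = 1.0141 bits
H(Y) = -[(3/16)·log₂(3/16) + (13/16)·log₂(13/16)]
  = 0.4528 + 0.2434
  = 0.6962 bits
H(X,Y) = -[(1/16)·log₂(1/16) + (3/16)·log₂(3/16) + (3/4)·log₂(3/4)]
  = 0.2500 + 0.4528 + 0.3113
  = 1.0141 bits

I(X;Y) = H(X) + H(Y) - H(X,Y)
  = 1.0141 + 0.6962 - 1.0141
  = 0.6962 bits

Yes. I(X;Y) = 0.6962 bits, which is > 0.1 bits.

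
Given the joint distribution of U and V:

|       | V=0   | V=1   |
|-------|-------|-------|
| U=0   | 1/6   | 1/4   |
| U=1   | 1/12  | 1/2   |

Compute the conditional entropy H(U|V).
Marginal P(V) (column sums):
  P(V=0) = 1/6 + 1/12 = 1/4
  P(V=1) = 1/4 + 1/2 = 3/4

H(U|V) = -Σ P(U,V)·log₂ P(U|V), where P(U|V) = P(U,V) / P(V)
  (U=0,V=0): P(U|V) = (1/6)/(1/4) = 2/3;  -(1/6)·log₂(2/3) = 0.0975
  (U=0,V=1): P(U|V) = (1/4)/(3/4) = 1/3;  -(1/4)·log₂(1/3) = 0.3962
  (U=1,V=0): P(U|V) = (1/12)/(1/4) = 1/3;  -(1/12)·log₂(1/3) = 0.1321
  (U=1,V=1): P(U|V) = (1/2)/(3/4) = 2/3;  -(1/2)·log₂(2/3) = 0.2925
H(U|V) = 0.0975 + 0.3962 + 0.1321 + 0.2925
  = 0.9183 bits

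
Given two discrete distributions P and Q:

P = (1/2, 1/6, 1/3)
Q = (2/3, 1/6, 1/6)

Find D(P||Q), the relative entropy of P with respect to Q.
D(P||Q) = Σ P(i) log₂(P(i)/Q(i))
  i=0: (1/2) × log₂((1/2)/(2/3)) = (1/2) × log₂(3/4) = -0.2075
  i=1: (1/6) × log₂((1/6)/(1/6)) = (1/6) × log₂(1) = 0.0000
  i=2: (1/3) × log₂((1/3)/(1/6)) = (1/3) × log₂(2) = 0.3333
D(P||Q) = -0.2075 + 0.0000 + 0.3333
  = 0.1258 bits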